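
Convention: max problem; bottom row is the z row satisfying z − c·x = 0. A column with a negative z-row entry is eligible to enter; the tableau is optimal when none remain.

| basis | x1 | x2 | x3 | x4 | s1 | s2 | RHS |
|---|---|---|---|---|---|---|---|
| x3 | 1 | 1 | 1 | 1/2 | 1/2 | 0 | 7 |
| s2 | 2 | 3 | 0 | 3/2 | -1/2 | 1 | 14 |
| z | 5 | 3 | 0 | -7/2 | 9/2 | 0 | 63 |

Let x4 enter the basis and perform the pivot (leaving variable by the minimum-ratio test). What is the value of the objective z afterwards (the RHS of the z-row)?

Ratio test on column x4 — row 1: 7/(1/2) = 14; row 2: 14/(3/2) = 28/3. Minimum is 28/3 at row 2 (s2 leaves); pivot element 3/2.
Pivot on row 2; the z-row RHS becomes 63 − (-7/2)·(28/3) = 287/3.

287/3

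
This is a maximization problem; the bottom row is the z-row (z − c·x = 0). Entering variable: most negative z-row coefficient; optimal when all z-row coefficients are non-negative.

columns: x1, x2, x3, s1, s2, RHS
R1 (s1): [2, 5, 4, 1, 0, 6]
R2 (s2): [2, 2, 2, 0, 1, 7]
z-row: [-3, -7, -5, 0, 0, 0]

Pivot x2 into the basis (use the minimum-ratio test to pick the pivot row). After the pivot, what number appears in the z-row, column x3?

Ratio test on column x2 — row 1: 6/5 = 6/5; row 2: 7/2 = 7/2. Minimum is 6/5 at row 1 (s1 leaves); pivot element 5.
Divide row 1 by 5; eliminate column x2 from the other rows.
z-row update in column x3: -5 − (-7)·(4/5) = 3/5.

3/5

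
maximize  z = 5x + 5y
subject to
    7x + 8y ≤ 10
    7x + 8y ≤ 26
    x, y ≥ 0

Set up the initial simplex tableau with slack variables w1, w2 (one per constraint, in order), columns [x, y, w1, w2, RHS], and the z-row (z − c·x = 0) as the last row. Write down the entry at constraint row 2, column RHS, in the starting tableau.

The RHS of constraint 2 is b_2 = 26.

26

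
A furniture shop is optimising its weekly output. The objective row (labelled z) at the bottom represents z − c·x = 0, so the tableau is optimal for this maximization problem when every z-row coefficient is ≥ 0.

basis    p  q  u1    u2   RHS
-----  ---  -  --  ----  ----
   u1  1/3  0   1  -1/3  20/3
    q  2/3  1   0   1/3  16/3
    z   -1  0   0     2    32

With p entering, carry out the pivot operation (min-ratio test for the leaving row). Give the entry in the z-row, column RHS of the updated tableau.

Ratio test on column p — row 1: (20/3)/(1/3) = 20; row 2: (16/3)/(2/3) = 8. Minimum is 8 at row 2 (q leaves); pivot element 2/3.
Divide row 2 by 2/3; eliminate column p from the other rows.
z-row update in column RHS: 32 − (-1)·8 = 40.

40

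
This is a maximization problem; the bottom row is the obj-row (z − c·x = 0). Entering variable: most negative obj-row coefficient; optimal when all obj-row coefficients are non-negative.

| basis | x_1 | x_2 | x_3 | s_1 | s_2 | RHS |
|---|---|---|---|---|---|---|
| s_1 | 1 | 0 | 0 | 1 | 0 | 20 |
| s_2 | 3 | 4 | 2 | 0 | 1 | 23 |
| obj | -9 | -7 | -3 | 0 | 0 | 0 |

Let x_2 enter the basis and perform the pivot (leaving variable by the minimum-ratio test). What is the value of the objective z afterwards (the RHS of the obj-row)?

Ratio test on column x_2 — row 1: entry 0 ≤ 0; row 2: 23/4 = 23/4. Minimum is 23/4 at row 2 (s_2 leaves); pivot element 4.
Pivot on row 2; the obj-row RHS becomes 0 − (-7)·(23/4) = 161/4.

161/4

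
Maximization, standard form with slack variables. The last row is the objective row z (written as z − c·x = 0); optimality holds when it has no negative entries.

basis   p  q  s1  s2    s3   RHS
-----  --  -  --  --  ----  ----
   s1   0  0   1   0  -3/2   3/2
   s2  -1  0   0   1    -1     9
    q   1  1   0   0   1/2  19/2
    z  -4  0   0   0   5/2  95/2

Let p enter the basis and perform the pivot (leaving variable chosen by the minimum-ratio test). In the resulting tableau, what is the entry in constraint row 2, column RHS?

Ratio test on column p — row 1: entry 0 ≤ 0; row 2: entry -1 ≤ 0; row 3: (19/2)/1 = 19/2. Minimum is 19/2 at row 3 (q leaves); pivot element 1.
Divide row 3 by 1; eliminate column p from the other rows.
Row 2 update in column RHS: 9 − (-1)·(19/2) = 37/2.

37/2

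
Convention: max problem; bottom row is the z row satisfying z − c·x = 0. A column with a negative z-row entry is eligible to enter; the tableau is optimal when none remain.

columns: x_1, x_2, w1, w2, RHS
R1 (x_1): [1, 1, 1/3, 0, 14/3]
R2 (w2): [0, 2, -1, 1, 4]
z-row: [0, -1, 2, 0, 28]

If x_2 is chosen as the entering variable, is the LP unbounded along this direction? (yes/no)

no

Column x_2 has positive entries in row(s) 1, 2, so the ratio test bounds it — not unbounded.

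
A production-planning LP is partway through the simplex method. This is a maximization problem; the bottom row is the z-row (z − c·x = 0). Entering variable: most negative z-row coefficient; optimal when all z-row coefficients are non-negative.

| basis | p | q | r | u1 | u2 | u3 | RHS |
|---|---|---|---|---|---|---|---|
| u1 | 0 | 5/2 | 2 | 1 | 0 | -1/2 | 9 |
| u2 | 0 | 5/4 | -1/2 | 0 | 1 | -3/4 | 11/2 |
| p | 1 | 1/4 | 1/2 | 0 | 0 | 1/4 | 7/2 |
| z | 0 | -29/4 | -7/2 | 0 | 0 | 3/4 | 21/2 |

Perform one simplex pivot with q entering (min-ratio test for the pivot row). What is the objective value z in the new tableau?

183/5

Ratio test on column q — row 1: 9/(5/2) = 18/5; row 2: (11/2)/(5/4) = 22/5; row 3: (7/2)/(1/4) = 14. Minimum is 18/5 at row 1 (u1 leaves); pivot element 5/2.
Pivot on row 1; the z-row RHS becomes 21/2 − (-29/4)·(18/5) = 183/5.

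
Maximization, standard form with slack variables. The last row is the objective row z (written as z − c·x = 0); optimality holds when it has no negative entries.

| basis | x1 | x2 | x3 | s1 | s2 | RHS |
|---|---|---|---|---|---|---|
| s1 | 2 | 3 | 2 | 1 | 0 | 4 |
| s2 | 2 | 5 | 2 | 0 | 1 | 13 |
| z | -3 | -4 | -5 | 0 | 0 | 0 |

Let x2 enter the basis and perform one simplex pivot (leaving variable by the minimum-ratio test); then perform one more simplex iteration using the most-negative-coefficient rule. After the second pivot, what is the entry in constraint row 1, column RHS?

Ratio test on column x2 — row 1: 4/3 = 4/3; row 2: 13/5 = 13/5. Minimum is 4/3 at row 1 (s1 leaves); pivot element 3.
Divide row 1 by 3; eliminate column x2 from the other rows.
Second iteration: most negative z-row entry is -7/3 in column x3, so x3 enters.
Ratio test on column x3 — row 1: (4/3)/(2/3) = 2; row 2: entry -4/3 ≤ 0. Minimum is 2 at row 1 (x2 leaves); pivot element 2/3.
Divide row 1 by 2/3; eliminate column x3 from the other rows.
After both pivots, the entry at constraint row 1, column RHS is 2.

2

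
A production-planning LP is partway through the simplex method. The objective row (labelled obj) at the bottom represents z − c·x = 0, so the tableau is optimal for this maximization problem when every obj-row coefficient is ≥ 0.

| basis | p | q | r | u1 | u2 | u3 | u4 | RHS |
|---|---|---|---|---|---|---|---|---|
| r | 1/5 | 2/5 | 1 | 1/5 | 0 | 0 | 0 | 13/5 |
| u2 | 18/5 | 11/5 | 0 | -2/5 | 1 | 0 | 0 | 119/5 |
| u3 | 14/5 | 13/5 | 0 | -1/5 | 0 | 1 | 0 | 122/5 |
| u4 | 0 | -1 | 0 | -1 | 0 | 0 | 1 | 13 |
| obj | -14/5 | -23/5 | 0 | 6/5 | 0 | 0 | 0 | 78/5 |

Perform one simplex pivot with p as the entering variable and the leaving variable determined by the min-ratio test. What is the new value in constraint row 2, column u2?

Ratio test on column p — row 1: (13/5)/(1/5) = 13; row 2: (119/5)/(18/5) = 119/18; row 3: (122/5)/(14/5) = 61/7; row 4: entry 0 ≤ 0. Minimum is 119/18 at row 2 (u2 leaves); pivot element 18/5.
Divide row 2 by 18/5; eliminate column p from the other rows.
In the new row 2, the u2 entry is the old entry divided by the pivot: 1/(18/5) = 5/18.

5/18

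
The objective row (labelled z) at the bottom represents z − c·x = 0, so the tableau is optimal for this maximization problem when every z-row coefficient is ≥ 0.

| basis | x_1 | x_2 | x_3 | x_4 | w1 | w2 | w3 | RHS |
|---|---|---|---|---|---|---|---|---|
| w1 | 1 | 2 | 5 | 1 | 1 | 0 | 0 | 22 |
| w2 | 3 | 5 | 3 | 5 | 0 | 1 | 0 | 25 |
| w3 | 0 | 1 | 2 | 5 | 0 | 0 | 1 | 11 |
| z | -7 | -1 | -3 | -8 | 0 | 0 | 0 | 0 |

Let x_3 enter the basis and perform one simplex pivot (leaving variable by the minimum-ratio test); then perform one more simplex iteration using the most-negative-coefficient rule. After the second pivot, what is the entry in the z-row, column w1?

Ratio test on column x_3 — row 1: 22/5 = 22/5; row 2: 25/3 = 25/3; row 3: 11/2 = 11/2. Minimum is 22/5 at row 1 (w1 leaves); pivot element 5.
Divide row 1 by 5; eliminate column x_3 from the other rows.
Second iteration: most negative z-row entry is -37/5 in column x_4, so x_4 enters.
Ratio test on column x_4 — row 1: (22/5)/(1/5) = 22; row 2: (59/5)/(22/5) = 59/22; row 3: (11/5)/(23/5) = 11/23. Minimum is 11/23 at row 3 (w3 leaves); pivot element 23/5.
Divide row 3 by 23/5; eliminate column x_4 from the other rows.
After both pivots, the entry at the z-row, column w1 is -1/23.

-1/23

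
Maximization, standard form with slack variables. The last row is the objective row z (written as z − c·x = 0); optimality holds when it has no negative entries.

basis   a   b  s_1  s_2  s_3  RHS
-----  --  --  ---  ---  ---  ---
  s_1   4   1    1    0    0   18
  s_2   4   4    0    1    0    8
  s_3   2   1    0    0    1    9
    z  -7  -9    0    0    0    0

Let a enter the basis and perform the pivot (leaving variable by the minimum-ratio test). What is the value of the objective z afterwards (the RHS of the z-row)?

Ratio test on column a — row 1: 18/4 = 9/2; row 2: 8/4 = 2; row 3: 9/2 = 9/2. Minimum is 2 at row 2 (s_2 leaves); pivot element 4.
Pivot on row 2; the z-row RHS becomes 0 − (-7)·2 = 14.

14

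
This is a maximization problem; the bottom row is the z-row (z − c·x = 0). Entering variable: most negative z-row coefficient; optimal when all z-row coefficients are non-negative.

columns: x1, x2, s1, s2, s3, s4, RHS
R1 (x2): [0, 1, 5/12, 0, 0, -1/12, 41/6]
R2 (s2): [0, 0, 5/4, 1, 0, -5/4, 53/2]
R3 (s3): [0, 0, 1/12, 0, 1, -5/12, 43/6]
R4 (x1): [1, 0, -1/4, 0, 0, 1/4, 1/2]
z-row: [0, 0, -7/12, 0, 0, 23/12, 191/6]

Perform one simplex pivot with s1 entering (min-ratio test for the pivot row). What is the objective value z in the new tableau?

Ratio test on column s1 — row 1: (41/6)/(5/12) = 82/5; row 2: (53/2)/(5/4) = 106/5; row 3: (43/6)/(1/12) = 86; row 4: entry -1/4 ≤ 0. Minimum is 82/5 at row 1 (x2 leaves); pivot element 5/12.
Pivot on row 1; the z-row RHS becomes 191/6 − (-7/12)·(82/5) = 207/5.

207/5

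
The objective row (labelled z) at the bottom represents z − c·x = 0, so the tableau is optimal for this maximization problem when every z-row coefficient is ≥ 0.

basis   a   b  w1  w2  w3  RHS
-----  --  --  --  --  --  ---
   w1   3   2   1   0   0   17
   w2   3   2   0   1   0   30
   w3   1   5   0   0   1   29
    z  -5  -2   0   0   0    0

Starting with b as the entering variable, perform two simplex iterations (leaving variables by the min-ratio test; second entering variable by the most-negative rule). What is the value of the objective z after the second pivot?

Ratio test on column b — row 1: 17/2 = 17/2; row 2: 30/2 = 15; row 3: 29/5 = 29/5. Minimum is 29/5 at row 3 (w3 leaves); pivot element 5.
Pivot on row 3; the z-row RHS becomes 0 − (-2)·(29/5) = 58/5.
Next entering variable (most negative z-row entry -23/5): a.
Ratio test on column a — row 1: (27/5)/(13/5) = 27/13; row 2: (92/5)/(13/5) = 92/13; row 3: (29/5)/(1/5) = 29. Minimum is 27/13 at row 1 (w1 leaves); pivot element 13/5.
After the second pivot the z-row RHS is 58/5 − (-23/5)·(27/13) = 275/13.

275/13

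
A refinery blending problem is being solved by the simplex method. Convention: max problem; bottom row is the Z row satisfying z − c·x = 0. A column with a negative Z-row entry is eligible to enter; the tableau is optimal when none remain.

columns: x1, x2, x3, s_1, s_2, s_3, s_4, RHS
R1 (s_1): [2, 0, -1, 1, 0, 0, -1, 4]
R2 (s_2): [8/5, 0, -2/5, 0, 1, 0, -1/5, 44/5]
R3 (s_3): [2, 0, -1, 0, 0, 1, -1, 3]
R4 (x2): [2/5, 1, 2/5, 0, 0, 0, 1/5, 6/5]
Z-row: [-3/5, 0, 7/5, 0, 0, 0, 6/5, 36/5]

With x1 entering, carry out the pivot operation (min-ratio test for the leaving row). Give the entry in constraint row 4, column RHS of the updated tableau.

Ratio test on column x1 — row 1: 4/2 = 2; row 2: (44/5)/(8/5) = 11/2; row 3: 3/2 = 3/2; row 4: (6/5)/(2/5) = 3. Minimum is 3/2 at row 3 (s_3 leaves); pivot element 2.
Divide row 3 by 2; eliminate column x1 from the other rows.
Row 4 update in column RHS: 6/5 − (2/5)·(3/2) = 3/5.

3/5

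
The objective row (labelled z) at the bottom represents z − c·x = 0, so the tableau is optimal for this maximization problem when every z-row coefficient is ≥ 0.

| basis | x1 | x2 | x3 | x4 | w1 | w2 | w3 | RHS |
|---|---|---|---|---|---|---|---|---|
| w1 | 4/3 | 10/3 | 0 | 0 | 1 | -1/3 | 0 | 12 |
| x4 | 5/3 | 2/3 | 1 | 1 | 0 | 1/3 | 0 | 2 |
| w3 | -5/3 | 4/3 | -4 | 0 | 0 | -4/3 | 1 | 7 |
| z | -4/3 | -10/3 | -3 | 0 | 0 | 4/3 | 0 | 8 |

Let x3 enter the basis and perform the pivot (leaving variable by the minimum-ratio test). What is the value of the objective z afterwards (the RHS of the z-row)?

Ratio test on column x3 — row 1: entry 0 ≤ 0; row 2: 2/1 = 2; row 3: entry -4 ≤ 0. Minimum is 2 at row 2 (x4 leaves); pivot element 1.
Pivot on row 2; the z-row RHS becomes 8 − (-3)·2 = 14.

14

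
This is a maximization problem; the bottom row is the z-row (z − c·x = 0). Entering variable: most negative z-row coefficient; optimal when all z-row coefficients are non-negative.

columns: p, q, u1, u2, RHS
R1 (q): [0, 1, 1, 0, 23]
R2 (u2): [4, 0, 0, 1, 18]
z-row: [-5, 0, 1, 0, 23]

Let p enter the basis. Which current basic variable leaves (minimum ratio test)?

Column p entries and ratios — q: 0 ≤ 0, skip; u2: 18/4 = 9/2.
Smallest ratio is 9/2 in the row of u2, so u2 leaves.

u2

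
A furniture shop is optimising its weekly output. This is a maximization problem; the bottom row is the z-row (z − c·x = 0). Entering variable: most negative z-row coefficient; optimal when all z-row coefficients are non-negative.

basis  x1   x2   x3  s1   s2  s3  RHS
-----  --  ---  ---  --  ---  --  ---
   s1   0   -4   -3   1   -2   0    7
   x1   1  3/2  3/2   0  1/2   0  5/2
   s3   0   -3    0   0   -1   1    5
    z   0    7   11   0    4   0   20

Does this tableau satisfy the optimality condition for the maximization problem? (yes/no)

yes

Every z-row coefficient is ≥ 0, so the tableau is optimal.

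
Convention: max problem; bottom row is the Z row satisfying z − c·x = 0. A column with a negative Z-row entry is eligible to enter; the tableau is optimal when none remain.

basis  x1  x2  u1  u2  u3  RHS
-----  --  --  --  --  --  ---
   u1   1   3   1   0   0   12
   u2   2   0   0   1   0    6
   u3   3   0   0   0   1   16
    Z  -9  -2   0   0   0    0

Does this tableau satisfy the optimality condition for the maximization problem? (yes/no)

The Z-row has a negative entry -9 in column x1, so it is not optimal.

no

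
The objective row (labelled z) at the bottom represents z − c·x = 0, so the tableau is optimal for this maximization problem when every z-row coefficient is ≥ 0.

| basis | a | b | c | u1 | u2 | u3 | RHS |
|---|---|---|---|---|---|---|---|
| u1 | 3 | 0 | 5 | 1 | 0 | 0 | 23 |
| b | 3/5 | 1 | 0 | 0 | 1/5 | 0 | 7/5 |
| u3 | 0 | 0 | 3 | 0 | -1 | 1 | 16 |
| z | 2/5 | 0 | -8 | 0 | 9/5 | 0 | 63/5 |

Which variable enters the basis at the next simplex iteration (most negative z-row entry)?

c

Negative z-row entries: c: -8.
The most negative is -8 in column c, so c enters.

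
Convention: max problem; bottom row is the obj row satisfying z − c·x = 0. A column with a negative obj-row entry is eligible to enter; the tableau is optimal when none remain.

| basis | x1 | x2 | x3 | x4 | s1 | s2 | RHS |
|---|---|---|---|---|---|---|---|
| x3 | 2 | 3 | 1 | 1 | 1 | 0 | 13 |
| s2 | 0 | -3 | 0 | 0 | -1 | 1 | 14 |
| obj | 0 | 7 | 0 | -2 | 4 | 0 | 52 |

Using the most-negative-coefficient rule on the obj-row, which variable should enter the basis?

Negative obj-row entries: x4: -2.
The most negative is -2 in column x4, so x4 enters.

x4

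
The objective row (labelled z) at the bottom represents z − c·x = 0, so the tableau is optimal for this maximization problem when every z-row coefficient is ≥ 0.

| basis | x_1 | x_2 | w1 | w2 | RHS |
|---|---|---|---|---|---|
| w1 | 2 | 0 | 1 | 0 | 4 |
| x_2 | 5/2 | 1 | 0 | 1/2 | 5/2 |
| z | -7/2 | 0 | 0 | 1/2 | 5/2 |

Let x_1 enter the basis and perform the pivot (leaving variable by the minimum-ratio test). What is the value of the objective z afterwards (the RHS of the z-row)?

Ratio test on column x_1 — row 1: 4/2 = 2; row 2: (5/2)/(5/2) = 1. Minimum is 1 at row 2 (x_2 leaves); pivot element 5/2.
Pivot on row 2; the z-row RHS becomes 5/2 − (-7/2)·1 = 6.

6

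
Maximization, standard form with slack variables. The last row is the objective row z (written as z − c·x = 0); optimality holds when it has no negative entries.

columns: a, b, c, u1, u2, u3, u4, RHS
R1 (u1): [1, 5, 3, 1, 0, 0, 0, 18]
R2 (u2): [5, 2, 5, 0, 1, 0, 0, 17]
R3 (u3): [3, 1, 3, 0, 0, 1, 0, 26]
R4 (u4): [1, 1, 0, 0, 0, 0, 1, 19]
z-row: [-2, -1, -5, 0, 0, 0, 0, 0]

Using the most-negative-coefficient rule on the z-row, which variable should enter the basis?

c

Negative z-row entries: a: -2, b: -1, c: -5.
The most negative is -5 in column c, so c enters.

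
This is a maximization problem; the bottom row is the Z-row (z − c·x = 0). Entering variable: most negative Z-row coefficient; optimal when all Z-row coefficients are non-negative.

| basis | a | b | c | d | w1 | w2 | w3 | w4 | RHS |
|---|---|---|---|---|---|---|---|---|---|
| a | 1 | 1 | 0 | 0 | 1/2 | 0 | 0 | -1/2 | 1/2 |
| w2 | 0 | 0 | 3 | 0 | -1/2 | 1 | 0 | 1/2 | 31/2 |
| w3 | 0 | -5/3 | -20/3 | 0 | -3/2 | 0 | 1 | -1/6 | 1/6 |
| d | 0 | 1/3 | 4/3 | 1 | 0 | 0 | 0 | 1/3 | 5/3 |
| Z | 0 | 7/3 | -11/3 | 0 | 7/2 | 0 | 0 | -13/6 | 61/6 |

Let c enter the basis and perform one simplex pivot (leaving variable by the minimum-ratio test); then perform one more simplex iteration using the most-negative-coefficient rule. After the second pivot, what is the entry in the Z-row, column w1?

Ratio test on column c — row 1: entry 0 ≤ 0; row 2: (31/2)/3 = 31/6; row 3: entry -20/3 ≤ 0; row 4: (5/3)/(4/3) = 5/4. Minimum is 5/4 at row 4 (d leaves); pivot element 4/3.
Divide row 4 by 4/3; eliminate column c from the other rows.
Second iteration: most negative Z-row entry is -5/4 in column w4, so w4 enters.
Ratio test on column w4 — row 1: entry -1/2 ≤ 0; row 2: entry -1/4 ≤ 0; row 3: (17/2)/(3/2) = 17/3; row 4: (5/4)/(1/4) = 5. Minimum is 5 at row 4 (c leaves); pivot element 1/4.
Divide row 4 by 1/4; eliminate column w4 from the other rows.
After both pivots, the entry at the Z-row, column w1 is 7/2.

7/2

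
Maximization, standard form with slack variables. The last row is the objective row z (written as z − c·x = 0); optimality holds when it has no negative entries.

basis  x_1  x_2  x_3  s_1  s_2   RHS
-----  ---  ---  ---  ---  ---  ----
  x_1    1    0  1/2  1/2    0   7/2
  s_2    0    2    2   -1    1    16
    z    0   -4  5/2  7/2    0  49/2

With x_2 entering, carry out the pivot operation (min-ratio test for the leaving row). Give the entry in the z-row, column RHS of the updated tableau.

113/2

Ratio test on column x_2 — row 1: entry 0 ≤ 0; row 2: 16/2 = 8. Minimum is 8 at row 2 (s_2 leaves); pivot element 2.
Divide row 2 by 2; eliminate column x_2 from the other rows.
z-row update in column RHS: 49/2 − (-4)·8 = 113/2.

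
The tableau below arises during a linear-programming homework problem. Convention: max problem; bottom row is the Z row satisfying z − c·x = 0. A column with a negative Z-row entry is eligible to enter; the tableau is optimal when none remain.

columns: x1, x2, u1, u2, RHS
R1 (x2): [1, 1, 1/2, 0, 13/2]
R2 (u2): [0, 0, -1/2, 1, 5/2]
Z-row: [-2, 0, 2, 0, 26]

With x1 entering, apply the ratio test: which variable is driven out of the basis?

x2

Column x1 entries and ratios — x2: (13/2)/1 = 13/2; u2: 0 ≤ 0, skip.
Smallest ratio is 13/2 in the row of x2, so x2 leaves.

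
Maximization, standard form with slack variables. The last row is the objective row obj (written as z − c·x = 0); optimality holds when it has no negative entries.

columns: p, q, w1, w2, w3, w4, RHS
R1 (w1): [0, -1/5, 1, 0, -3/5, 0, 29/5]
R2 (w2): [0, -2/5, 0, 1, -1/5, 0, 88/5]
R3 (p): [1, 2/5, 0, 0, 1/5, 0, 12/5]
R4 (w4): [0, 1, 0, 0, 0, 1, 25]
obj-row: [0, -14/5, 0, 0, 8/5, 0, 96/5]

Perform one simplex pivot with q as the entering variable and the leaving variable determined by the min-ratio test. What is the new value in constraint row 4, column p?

-5/2

Ratio test on column q — row 1: entry -1/5 ≤ 0; row 2: entry -2/5 ≤ 0; row 3: (12/5)/(2/5) = 6; row 4: 25/1 = 25. Minimum is 6 at row 3 (p leaves); pivot element 2/5.
Divide row 3 by 2/5; eliminate column q from the other rows.
Row 4 update in column p: 0 − 1·(5/2) = -5/2.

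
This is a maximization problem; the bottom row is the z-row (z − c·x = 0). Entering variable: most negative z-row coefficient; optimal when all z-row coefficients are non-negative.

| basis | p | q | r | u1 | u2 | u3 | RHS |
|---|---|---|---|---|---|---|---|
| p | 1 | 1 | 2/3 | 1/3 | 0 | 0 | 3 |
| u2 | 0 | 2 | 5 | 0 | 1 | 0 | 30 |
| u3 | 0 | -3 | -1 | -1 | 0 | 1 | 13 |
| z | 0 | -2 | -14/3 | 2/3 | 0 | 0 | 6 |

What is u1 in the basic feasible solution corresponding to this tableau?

u1 is not in the basis, so in the current basic feasible solution u1 = 0.

0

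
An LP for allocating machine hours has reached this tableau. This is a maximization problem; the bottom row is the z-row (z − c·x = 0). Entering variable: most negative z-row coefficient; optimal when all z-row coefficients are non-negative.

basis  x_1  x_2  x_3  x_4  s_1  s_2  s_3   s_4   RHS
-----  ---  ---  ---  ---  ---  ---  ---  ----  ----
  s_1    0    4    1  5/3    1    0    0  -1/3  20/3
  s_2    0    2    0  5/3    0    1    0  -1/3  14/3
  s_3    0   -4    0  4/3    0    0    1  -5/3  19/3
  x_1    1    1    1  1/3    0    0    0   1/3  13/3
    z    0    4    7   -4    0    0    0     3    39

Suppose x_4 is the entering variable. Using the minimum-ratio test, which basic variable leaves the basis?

s_2

Column x_4 entries and ratios — s_1: (20/3)/(5/3) = 4; s_2: (14/3)/(5/3) = 14/5; s_3: (19/3)/(4/3) = 19/4; x_1: (13/3)/(1/3) = 13.
Smallest ratio is 14/5 in the row of s_2, so s_2 leaves.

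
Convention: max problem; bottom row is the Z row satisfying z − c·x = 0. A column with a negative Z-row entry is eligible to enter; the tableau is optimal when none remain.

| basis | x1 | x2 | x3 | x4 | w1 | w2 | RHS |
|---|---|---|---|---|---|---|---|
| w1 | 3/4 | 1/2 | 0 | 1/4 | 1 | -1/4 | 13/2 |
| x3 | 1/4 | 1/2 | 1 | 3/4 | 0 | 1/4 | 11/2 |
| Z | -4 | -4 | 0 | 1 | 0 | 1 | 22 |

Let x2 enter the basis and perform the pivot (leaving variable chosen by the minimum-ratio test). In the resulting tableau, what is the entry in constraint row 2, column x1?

1/2

Ratio test on column x2 — row 1: (13/2)/(1/2) = 13; row 2: (11/2)/(1/2) = 11. Minimum is 11 at row 2 (x3 leaves); pivot element 1/2.
Divide row 2 by 1/2; eliminate column x2 from the other rows.
In the new row 2, the x1 entry is the old entry divided by the pivot: (1/4)/(1/2) = 1/2.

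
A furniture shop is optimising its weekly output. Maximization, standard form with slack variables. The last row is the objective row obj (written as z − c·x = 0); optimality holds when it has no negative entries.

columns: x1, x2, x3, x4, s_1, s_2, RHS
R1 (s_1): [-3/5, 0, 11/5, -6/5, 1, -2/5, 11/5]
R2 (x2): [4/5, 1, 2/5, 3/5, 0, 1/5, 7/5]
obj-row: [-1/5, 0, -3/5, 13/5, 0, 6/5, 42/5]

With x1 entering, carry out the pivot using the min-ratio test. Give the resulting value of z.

Ratio test on column x1 — row 1: entry -3/5 ≤ 0; row 2: (7/5)/(4/5) = 7/4. Minimum is 7/4 at row 2 (x2 leaves); pivot element 4/5.
Pivot on row 2; the obj-row RHS becomes 42/5 − (-1/5)·(7/4) = 35/4.

35/4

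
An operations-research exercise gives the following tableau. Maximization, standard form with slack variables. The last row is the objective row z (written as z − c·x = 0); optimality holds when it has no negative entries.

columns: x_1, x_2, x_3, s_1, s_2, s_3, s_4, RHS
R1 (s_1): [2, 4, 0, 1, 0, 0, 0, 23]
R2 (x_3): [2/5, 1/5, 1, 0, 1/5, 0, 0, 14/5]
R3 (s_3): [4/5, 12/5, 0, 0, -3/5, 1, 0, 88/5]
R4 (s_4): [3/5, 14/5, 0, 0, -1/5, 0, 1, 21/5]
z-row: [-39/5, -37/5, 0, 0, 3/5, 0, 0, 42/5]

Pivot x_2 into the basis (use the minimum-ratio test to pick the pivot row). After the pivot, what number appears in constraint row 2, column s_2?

Ratio test on column x_2 — row 1: 23/4 = 23/4; row 2: (14/5)/(1/5) = 14; row 3: (88/5)/(12/5) = 22/3; row 4: (21/5)/(14/5) = 3/2. Minimum is 3/2 at row 4 (s_4 leaves); pivot element 14/5.
Divide row 4 by 14/5; eliminate column x_2 from the other rows.
Row 2 update in column s_2: 1/5 − (1/5)·(-1/14) = 3/14.

3/14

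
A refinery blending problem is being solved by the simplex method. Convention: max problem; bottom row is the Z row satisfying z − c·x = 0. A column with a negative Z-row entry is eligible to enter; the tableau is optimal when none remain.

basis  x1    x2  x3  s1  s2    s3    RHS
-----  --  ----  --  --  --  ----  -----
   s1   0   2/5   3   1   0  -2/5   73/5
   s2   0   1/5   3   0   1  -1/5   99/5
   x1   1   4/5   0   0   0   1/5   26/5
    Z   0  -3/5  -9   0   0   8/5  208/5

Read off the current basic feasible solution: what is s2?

s2 is basic (row 2); its value is the RHS of that row, 99/5.

99/5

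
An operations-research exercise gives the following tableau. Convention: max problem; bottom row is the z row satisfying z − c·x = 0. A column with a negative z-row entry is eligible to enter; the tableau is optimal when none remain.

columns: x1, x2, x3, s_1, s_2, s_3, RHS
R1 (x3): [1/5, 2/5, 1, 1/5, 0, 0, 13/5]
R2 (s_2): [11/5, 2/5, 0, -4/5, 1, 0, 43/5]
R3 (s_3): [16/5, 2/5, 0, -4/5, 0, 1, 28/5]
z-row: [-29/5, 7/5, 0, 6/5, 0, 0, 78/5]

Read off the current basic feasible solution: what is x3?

13/5

x3 is basic (row 1); its value is the RHS of that row, 13/5.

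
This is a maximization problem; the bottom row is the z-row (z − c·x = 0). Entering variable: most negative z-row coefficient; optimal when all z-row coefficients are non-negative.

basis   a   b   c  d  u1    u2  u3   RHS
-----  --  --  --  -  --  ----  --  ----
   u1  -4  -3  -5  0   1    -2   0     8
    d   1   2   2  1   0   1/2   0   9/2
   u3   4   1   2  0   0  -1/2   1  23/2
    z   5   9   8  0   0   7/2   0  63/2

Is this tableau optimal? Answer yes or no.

Every z-row coefficient is ≥ 0, so the tableau is optimal.

yes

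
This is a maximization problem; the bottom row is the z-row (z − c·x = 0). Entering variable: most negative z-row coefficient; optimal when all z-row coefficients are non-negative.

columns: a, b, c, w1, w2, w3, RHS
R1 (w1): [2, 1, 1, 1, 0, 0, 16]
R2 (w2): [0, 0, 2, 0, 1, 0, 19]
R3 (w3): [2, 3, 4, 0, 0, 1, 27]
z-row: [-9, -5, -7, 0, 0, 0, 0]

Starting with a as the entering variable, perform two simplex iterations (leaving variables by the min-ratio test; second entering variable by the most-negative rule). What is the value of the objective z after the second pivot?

Ratio test on column a — row 1: 16/2 = 8; row 2: entry 0 ≤ 0; row 3: 27/2 = 27/2. Minimum is 8 at row 1 (w1 leaves); pivot element 2.
Pivot on row 1; the z-row RHS becomes 0 − (-9)·8 = 72.
Next entering variable (most negative z-row entry -5/2): c.
Ratio test on column c — row 1: 8/(1/2) = 16; row 2: 19/2 = 19/2; row 3: 11/3 = 11/3. Minimum is 11/3 at row 3 (w3 leaves); pivot element 3.
After the second pivot the z-row RHS is 72 − (-5/2)·(11/3) = 487/6.

487/6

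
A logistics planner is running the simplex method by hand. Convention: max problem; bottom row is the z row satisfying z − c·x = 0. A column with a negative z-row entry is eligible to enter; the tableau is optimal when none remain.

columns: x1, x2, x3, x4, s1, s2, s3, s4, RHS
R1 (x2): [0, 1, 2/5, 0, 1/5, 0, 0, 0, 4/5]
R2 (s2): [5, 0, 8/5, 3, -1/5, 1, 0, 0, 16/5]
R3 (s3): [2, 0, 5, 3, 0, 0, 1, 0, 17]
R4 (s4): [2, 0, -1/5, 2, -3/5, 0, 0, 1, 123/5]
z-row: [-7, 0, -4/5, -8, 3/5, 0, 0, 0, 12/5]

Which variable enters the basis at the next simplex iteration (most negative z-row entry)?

Negative z-row entries: x1: -7, x3: -4/5, x4: -8.
The most negative is -8 in column x4, so x4 enters.

x4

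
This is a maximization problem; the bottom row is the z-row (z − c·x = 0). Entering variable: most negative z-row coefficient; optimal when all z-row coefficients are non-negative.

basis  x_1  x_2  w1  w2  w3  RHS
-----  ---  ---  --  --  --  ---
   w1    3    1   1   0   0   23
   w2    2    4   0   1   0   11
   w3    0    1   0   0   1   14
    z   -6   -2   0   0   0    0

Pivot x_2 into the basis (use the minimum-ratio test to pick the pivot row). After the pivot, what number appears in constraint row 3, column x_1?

-1/2

Ratio test on column x_2 — row 1: 23/1 = 23; row 2: 11/4 = 11/4; row 3: 14/1 = 14. Minimum is 11/4 at row 2 (w2 leaves); pivot element 4.
Divide row 2 by 4; eliminate column x_2 from the other rows.
Row 3 update in column x_1: 0 − 1·(1/2) = -1/2.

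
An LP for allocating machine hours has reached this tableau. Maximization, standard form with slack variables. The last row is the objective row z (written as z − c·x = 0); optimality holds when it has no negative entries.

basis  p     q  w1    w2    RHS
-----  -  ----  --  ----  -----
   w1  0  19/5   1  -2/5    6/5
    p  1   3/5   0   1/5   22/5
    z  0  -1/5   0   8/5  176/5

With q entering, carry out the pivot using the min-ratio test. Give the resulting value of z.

Ratio test on column q — row 1: (6/5)/(19/5) = 6/19; row 2: (22/5)/(3/5) = 22/3. Minimum is 6/19 at row 1 (w1 leaves); pivot element 19/5.
Pivot on row 1; the z-row RHS becomes 176/5 − (-1/5)·(6/19) = 670/19.

670/19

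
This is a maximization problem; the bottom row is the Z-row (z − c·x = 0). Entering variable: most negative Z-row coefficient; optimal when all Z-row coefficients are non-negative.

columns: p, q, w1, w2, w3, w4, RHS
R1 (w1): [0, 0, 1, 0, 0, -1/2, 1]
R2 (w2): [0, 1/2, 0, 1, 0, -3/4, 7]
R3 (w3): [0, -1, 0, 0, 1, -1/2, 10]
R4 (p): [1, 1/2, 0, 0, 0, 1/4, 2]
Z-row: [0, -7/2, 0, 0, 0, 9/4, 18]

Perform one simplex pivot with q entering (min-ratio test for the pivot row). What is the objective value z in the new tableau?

Ratio test on column q — row 1: entry 0 ≤ 0; row 2: 7/(1/2) = 14; row 3: entry -1 ≤ 0; row 4: 2/(1/2) = 4. Minimum is 4 at row 4 (p leaves); pivot element 1/2.
Pivot on row 4; the Z-row RHS becomes 18 − (-7/2)·4 = 32.

32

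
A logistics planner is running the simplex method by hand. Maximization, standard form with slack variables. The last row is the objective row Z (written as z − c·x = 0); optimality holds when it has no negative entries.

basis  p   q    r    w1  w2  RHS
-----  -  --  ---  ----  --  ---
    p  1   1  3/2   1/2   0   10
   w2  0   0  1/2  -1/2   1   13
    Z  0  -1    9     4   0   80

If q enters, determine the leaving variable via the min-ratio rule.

Column q entries and ratios — p: 10/1 = 10; w2: 0 ≤ 0, skip.
Smallest ratio is 10 in the row of p, so p leaves.

p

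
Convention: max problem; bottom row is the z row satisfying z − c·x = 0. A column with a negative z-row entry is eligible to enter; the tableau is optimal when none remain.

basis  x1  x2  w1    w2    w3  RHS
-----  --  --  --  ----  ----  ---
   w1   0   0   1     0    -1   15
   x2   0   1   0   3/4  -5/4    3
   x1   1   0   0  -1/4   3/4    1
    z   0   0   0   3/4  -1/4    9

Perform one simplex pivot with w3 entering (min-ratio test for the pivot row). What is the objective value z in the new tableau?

Ratio test on column w3 — row 1: entry -1 ≤ 0; row 2: entry -5/4 ≤ 0; row 3: 1/(3/4) = 4/3. Minimum is 4/3 at row 3 (x1 leaves); pivot element 3/4.
Pivot on row 3; the z-row RHS becomes 9 − (-1/4)·(4/3) = 28/3.

28/3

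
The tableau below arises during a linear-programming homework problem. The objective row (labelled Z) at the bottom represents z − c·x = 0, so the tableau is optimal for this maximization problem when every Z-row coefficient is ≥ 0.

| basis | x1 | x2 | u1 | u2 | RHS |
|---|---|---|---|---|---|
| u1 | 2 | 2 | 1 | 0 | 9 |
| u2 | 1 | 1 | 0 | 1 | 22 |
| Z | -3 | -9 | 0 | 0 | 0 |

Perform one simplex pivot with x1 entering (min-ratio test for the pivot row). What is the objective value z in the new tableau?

27/2

Ratio test on column x1 — row 1: 9/2 = 9/2; row 2: 22/1 = 22. Minimum is 9/2 at row 1 (u1 leaves); pivot element 2.
Pivot on row 1; the Z-row RHS becomes 0 − (-3)·(9/2) = 27/2.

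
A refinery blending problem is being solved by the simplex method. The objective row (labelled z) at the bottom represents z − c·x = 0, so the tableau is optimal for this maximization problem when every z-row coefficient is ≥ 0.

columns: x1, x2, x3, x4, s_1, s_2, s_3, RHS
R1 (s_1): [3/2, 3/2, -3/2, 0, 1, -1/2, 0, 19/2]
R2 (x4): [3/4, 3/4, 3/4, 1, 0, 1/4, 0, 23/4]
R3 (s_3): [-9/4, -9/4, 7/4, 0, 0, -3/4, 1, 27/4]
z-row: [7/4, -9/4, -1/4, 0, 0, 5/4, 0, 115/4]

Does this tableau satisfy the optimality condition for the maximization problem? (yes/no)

The z-row has a negative entry -9/4 in column x2, so it is not optimal.

no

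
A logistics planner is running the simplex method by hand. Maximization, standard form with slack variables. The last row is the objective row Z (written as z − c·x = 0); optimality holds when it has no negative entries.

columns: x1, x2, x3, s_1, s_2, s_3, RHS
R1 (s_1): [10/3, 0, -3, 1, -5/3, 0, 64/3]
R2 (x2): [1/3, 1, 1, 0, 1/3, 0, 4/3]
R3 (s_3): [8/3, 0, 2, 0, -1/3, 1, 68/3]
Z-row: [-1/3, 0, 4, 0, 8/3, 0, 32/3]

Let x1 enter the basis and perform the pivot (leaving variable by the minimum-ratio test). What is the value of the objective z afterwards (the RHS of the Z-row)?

12

Ratio test on column x1 — row 1: (64/3)/(10/3) = 32/5; row 2: (4/3)/(1/3) = 4; row 3: (68/3)/(8/3) = 17/2. Minimum is 4 at row 2 (x2 leaves); pivot element 1/3.
Pivot on row 2; the Z-row RHS becomes 32/3 − (-1/3)·4 = 12.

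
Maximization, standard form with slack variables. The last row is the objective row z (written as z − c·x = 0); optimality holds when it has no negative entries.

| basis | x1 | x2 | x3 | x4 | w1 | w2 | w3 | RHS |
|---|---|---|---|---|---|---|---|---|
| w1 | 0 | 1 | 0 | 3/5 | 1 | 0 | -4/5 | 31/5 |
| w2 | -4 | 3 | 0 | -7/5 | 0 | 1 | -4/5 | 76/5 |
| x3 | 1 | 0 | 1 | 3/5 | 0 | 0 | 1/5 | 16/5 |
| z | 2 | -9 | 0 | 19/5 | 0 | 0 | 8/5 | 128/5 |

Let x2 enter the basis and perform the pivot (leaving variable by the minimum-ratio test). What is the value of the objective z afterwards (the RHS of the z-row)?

Ratio test on column x2 — row 1: (31/5)/1 = 31/5; row 2: (76/5)/3 = 76/15; row 3: entry 0 ≤ 0. Minimum is 76/15 at row 2 (w2 leaves); pivot element 3.
Pivot on row 2; the z-row RHS becomes 128/5 − (-9)·(76/15) = 356/5.

356/5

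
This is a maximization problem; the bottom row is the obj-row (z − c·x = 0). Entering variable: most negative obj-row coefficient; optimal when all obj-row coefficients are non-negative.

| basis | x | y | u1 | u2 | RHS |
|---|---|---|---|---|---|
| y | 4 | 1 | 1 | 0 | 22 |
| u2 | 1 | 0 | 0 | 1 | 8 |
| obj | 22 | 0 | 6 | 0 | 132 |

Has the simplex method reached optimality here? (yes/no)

Every obj-row coefficient is ≥ 0, so the tableau is optimal.

yes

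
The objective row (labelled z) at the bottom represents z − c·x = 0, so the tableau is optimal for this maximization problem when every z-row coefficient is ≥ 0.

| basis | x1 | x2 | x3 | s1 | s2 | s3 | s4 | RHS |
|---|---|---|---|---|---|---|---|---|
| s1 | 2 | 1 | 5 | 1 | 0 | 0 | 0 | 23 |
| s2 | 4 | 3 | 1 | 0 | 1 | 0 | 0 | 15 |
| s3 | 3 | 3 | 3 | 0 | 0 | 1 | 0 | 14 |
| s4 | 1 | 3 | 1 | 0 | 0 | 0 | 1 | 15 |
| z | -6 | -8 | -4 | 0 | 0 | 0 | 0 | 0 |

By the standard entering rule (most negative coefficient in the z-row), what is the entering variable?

x2

Negative z-row entries: x1: -6, x2: -8, x3: -4.
The most negative is -8 in column x2, so x2 enters.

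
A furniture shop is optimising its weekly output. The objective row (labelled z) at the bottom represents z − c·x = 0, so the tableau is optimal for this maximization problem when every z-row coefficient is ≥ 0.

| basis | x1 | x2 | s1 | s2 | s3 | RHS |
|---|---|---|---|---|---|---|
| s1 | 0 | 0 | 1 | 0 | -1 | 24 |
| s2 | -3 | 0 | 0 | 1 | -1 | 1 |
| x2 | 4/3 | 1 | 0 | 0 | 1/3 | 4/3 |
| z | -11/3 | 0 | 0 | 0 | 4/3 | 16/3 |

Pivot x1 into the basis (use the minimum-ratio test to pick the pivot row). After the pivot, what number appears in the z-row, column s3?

Ratio test on column x1 — row 1: entry 0 ≤ 0; row 2: entry -3 ≤ 0; row 3: (4/3)/(4/3) = 1. Minimum is 1 at row 3 (x2 leaves); pivot element 4/3.
Divide row 3 by 4/3; eliminate column x1 from the other rows.
z-row update in column s3: 4/3 − (-11/3)·(1/4) = 9/4.

9/4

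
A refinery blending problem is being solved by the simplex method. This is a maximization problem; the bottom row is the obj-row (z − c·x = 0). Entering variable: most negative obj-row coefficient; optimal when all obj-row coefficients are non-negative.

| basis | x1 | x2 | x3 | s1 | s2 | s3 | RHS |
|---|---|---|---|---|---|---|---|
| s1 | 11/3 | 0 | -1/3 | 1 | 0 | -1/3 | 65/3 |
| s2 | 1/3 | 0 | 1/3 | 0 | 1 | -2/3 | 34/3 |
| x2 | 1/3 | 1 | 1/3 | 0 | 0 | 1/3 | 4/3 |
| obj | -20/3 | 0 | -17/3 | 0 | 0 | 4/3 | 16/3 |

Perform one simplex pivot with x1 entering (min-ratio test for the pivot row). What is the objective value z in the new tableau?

32

Ratio test on column x1 — row 1: (65/3)/(11/3) = 65/11; row 2: (34/3)/(1/3) = 34; row 3: (4/3)/(1/3) = 4. Minimum is 4 at row 3 (x2 leaves); pivot element 1/3.
Pivot on row 3; the obj-row RHS becomes 16/3 − (-20/3)·4 = 32.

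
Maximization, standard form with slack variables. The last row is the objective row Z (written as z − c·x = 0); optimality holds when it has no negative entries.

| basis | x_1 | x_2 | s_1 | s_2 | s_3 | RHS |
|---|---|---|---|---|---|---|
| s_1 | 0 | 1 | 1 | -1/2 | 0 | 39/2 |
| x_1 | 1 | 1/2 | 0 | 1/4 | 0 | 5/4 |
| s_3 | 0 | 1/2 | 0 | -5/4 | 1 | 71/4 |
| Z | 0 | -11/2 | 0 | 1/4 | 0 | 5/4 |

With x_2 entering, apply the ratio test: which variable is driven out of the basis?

x_1

Column x_2 entries and ratios — s_1: (39/2)/1 = 39/2; x_1: (5/4)/(1/2) = 5/2; s_3: (71/4)/(1/2) = 71/2.
Smallest ratio is 5/2 in the row of x_1, so x_1 leaves.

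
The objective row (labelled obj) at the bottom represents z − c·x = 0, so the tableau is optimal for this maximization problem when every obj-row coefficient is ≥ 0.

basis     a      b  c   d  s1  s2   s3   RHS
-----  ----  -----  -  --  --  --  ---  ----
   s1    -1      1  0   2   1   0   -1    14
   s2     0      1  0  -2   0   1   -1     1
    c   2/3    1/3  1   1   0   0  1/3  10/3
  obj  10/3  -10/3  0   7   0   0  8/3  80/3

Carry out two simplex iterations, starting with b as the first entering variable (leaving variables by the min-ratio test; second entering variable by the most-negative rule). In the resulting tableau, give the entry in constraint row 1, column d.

4

Ratio test on column b — row 1: 14/1 = 14; row 2: 1/1 = 1; row 3: (10/3)/(1/3) = 10. Minimum is 1 at row 2 (s2 leaves); pivot element 1.
Divide row 2 by 1; eliminate column b from the other rows.
Second iteration: most negative obj-row entry is -2/3 in column s3, so s3 enters.
Ratio test on column s3 — row 1: entry 0 ≤ 0; row 2: entry -1 ≤ 0; row 3: 3/(2/3) = 9/2. Minimum is 9/2 at row 3 (c leaves); pivot element 2/3.
Divide row 3 by 2/3; eliminate column s3 from the other rows.
After both pivots, the entry at constraint row 1, column d is 4.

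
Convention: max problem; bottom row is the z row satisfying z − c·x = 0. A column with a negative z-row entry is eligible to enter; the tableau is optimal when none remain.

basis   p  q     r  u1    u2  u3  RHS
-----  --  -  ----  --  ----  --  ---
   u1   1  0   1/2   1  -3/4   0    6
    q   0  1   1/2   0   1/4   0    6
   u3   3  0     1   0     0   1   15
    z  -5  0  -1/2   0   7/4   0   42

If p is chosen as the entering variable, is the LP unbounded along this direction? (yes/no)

Column p has positive entries in row(s) 1, 3, so the ratio test bounds it — not unbounded.

no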